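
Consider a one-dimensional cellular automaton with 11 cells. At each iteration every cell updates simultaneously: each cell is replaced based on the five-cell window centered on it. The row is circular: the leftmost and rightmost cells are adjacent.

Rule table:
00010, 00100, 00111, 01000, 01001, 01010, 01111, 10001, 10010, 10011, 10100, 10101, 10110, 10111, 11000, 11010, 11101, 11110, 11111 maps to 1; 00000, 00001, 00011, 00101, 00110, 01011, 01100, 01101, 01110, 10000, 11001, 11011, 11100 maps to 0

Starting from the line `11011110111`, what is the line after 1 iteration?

11011110111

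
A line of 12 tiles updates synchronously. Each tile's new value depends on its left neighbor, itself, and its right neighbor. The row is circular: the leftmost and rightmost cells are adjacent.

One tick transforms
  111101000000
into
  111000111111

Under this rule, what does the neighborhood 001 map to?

At position 11 the neighborhood is 001; the next row has 1 there.

1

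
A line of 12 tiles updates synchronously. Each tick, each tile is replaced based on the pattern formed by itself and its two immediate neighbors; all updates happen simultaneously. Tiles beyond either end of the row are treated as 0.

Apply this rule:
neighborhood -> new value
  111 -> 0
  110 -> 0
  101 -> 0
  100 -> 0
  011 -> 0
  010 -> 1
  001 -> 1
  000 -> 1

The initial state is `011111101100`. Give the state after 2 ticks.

tick 1: 100000000001
tick 2: 101111111111

101111111111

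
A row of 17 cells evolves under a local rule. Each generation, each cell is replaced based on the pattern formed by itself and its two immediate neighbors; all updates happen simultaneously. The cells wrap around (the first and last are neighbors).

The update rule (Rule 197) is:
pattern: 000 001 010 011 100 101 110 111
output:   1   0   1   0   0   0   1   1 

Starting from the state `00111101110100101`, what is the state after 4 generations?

01010101010100101

00011100110100101
01001100010100101
01000101010100101
01010101010100101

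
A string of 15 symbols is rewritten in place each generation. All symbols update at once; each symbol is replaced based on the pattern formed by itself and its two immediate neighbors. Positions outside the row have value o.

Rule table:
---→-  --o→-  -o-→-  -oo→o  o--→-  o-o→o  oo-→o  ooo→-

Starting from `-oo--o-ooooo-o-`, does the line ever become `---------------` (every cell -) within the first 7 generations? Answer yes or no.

ooo---oo---oo-o
--o---oo---oooo
------oo---o---
------oo-------
------oo-------  (fixed point — unchanged through generation 7)
generation 7 is ------oo-------, still not uniform -

no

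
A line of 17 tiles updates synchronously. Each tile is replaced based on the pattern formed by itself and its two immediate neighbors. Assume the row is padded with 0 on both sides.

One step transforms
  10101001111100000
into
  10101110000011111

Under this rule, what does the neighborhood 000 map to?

At position 13 the neighborhood is 000; the next row has 1 there.

1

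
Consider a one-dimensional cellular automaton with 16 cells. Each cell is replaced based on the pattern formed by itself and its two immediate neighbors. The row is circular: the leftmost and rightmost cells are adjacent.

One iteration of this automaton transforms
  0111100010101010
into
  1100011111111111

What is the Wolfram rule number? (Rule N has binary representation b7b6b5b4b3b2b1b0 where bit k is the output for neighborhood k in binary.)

position 2: 111 → 0  (bit 7 = 0)
position 4: 110 → 0  (bit 6 = 0)
position 9: 101 → 1  (bit 5 = 1)
position 5: 100 → 1  (bit 4 = 1)
position 1: 011 → 1  (bit 3 = 1)
position 8: 010 → 1  (bit 2 = 1)
position 0: 001 → 1  (bit 1 = 1)
position 6: 000 → 1  (bit 0 = 1)
bits b7..b0 = 00111111 = 63

63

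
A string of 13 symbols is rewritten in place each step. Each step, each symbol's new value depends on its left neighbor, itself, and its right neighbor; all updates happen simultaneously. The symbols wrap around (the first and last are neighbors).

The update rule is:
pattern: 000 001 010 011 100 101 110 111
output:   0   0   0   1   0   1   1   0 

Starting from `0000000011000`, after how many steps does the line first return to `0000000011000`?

0000000011000

1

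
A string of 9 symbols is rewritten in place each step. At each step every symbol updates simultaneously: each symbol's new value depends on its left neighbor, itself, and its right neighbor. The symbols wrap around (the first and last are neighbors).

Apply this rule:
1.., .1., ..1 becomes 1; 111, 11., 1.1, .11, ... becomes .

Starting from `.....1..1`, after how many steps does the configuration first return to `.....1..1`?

step 1: 1...11111
step 2: .1.1.....
step 3: 11.11....
step 4: .....1..1

4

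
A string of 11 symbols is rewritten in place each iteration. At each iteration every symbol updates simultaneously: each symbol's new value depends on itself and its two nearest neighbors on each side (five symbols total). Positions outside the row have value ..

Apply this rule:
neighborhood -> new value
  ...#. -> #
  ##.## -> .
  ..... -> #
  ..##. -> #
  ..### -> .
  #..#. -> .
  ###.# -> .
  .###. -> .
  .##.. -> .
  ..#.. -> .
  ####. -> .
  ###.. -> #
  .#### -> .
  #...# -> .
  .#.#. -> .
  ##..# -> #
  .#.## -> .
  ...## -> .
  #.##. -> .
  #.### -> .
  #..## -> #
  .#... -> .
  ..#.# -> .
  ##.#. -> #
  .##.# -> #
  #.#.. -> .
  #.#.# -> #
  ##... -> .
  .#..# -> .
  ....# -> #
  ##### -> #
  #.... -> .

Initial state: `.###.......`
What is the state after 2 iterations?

iteration 1: ...#..#####
iteration 2: ###..#..#.#

###..#..#.#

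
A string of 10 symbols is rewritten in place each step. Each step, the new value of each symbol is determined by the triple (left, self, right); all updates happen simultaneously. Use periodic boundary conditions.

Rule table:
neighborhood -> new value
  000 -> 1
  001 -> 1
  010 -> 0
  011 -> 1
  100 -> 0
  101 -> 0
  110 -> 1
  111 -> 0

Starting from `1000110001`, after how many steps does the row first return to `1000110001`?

30

1011110111
1010010100
0000100001
0111001110
1101011010
1100011000
1101111011
0101001010
1000010000
0011100111
0110101101
0110001100
1110111101
0010100101
0100001000
1001110011
1011010110
0011000110
1111011110
1001010010
0010000100
1100111001
0101101011
0001100011
0111101111
0100101001
0001000010
1110011100
1010110101
1000110001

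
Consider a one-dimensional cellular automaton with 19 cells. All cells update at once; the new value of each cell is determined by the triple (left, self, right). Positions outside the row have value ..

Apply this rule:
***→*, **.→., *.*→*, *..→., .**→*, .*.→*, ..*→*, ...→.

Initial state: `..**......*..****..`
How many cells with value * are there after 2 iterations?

8

iteration 1: .**......**.****...
iteration 2: **......**.****....
count of *: 8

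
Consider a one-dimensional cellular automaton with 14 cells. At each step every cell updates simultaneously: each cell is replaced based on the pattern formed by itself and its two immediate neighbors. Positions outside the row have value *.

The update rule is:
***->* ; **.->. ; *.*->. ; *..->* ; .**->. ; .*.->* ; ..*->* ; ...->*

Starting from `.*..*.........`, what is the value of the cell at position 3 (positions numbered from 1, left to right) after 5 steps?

.*************
..************
**.***********
*...**********
.***.*********
position 3 holds *

*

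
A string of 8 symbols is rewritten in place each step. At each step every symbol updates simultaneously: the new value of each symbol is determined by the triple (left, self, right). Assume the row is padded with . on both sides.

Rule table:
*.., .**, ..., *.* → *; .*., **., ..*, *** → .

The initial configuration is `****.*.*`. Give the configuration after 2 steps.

*...*.*.
.**..*.*

.**..*.*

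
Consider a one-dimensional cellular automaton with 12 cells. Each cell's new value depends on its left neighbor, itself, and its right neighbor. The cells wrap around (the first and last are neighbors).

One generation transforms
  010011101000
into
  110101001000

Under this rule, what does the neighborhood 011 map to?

At position 4 the neighborhood is 011; the next row has 0 there.

0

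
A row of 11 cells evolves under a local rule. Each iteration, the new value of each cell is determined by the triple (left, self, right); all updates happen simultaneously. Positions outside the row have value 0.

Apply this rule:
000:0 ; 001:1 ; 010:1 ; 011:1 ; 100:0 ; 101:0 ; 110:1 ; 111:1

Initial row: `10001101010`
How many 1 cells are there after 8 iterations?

7

10011101010
10111101010
10111101010  (fixed point — unchanged through iteration 8)
count of 1: 7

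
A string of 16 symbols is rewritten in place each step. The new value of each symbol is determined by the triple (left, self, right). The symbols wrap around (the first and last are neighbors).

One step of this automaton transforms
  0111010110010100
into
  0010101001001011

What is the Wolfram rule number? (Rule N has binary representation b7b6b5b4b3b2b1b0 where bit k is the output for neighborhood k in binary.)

position 2: 111 → 1  (bit 7 = 1)
position 3: 110 → 0  (bit 6 = 0)
position 4: 101 → 1  (bit 5 = 1)
position 9: 100 → 1  (bit 4 = 1)
position 1: 011 → 0  (bit 3 = 0)
position 5: 010 → 0  (bit 2 = 0)
position 0: 001 → 0  (bit 1 = 0)
position 15: 000 → 1  (bit 0 = 1)
bits b7..b0 = 10110001 = 177

177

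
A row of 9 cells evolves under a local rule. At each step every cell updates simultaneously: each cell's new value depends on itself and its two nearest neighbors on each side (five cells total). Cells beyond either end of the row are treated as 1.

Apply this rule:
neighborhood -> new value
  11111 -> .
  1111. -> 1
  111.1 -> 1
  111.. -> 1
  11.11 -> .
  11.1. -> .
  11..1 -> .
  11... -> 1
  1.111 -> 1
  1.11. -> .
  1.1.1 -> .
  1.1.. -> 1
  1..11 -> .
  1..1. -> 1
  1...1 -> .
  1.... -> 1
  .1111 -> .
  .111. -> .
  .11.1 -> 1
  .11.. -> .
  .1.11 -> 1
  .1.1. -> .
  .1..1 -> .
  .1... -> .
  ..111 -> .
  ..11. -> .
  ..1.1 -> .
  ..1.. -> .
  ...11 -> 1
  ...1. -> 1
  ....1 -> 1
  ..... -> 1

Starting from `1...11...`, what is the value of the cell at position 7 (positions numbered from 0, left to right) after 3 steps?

1

11.1..1.1
11.1.1.11
11....11.
position 7 holds 1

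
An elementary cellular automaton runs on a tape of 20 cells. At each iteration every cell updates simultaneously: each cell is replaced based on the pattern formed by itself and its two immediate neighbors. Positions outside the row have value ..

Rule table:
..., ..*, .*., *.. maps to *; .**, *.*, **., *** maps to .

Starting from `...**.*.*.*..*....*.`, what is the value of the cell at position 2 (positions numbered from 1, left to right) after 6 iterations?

***...*.*.**********
...****.*...........
***.....************
...*****............
***.....************  (repeats iteration 3; period 2)
iteration 6: ...*****............
position 2 holds .

.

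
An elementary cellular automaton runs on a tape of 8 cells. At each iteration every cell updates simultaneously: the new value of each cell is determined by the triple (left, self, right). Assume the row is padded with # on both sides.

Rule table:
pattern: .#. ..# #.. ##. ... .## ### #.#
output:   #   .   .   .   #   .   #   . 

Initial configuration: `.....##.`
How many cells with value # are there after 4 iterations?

4

.###....
..#..##.
..#.....
..#.###.
count of #: 4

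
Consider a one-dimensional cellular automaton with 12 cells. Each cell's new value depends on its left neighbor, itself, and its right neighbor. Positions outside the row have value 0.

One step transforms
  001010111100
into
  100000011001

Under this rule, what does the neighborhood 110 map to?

0

At position 9 the neighborhood is 110; the next row has 0 there.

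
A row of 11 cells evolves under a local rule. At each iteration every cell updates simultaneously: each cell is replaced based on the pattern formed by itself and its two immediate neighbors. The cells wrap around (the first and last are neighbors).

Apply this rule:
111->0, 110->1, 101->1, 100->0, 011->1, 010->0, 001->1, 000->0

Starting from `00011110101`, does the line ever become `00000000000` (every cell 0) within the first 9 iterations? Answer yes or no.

no

00110011010
01110111100
11011100100
11110101001
00011010011
00111100111
01100101101
11101011110
10110110011
iteration 9 is 10110110011, still not uniform 0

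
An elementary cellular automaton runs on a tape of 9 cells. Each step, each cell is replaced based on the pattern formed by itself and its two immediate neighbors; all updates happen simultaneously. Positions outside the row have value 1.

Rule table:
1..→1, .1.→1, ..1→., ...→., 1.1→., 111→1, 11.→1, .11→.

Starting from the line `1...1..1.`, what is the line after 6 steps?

step 1: 11..11.1.
step 2: 111..1.1.
step 3: 1111.1.1.
step 4: 1111.1.1.  (fixed point — unchanged through step 6)

1111.1.1.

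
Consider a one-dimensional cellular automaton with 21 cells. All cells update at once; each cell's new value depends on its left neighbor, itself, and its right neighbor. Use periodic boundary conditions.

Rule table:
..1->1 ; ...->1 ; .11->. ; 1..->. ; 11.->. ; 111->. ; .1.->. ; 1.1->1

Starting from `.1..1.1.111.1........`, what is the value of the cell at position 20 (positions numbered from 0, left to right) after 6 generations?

1..1.1.1...1..1111111
..1.1.1..11..1.......
11.1.1..1...1..111111
..1.1..1..11..1......
11.1..1..1...1..11111
..1..1..1..11..1.....
position 20 holds .

.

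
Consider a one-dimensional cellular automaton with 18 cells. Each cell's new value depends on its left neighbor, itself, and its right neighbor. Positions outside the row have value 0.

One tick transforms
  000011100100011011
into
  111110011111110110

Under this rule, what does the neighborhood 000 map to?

At position 0 the neighborhood is 000; the next row has 1 there.

1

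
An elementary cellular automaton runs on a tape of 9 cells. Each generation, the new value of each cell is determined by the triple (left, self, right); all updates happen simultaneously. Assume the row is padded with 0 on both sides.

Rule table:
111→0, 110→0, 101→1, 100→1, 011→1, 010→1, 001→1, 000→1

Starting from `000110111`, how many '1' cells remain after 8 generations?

3

111101100
100011011
111110110
100001101
111111011
100000110
111111101
100000011
count of 1: 3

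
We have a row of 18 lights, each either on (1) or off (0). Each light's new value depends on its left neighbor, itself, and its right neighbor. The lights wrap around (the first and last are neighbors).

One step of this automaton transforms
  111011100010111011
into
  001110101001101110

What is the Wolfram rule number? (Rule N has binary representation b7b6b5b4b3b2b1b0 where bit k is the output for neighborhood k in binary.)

105

position 0: 111 → 0  (bit 7 = 0)
position 2: 110 → 1  (bit 6 = 1)
position 3: 101 → 1  (bit 5 = 1)
position 7: 100 → 0  (bit 4 = 0)
position 4: 011 → 1  (bit 3 = 1)
position 10: 010 → 0  (bit 2 = 0)
position 9: 001 → 0  (bit 1 = 0)
position 8: 000 → 1  (bit 0 = 1)
bits b7..b0 = 01101001 = 105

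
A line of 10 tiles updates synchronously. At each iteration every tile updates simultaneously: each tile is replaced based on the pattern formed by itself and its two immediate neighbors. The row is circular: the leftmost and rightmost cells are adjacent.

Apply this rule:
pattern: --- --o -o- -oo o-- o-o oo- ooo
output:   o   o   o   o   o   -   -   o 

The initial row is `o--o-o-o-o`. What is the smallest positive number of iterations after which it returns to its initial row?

10

iteration 1: -ooo-o-o-o
iteration 2: -oo--o-o-o
iteration 3: -o-ooo-o-o
iteration 4: -o-oo--o-o
iteration 5: -o-o-ooo-o
iteration 6: -o-o-oo--o
iteration 7: -o-o-o-ooo
iteration 8: -o-o-o-oo-
iteration 9: oo-o-o-o-o
iteration 10: o--o-o-o-o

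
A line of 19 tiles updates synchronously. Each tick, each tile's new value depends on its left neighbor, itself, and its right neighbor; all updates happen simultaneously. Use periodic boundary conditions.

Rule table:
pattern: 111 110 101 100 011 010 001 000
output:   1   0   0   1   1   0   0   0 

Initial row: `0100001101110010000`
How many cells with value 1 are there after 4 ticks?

4

tick 1: 0010001001101001000
tick 2: 0001000101000100100
tick 3: 0000100000100010010
tick 4: 0000010000010001001
count of 1: 4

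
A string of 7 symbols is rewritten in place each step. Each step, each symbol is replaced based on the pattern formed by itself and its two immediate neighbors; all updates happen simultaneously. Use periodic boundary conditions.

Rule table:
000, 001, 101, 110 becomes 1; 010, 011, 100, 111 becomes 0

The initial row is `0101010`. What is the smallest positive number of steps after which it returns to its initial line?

7

step 1: 1010100
step 2: 0101001
step 3: 1010010
step 4: 0100101
step 5: 1001010
step 6: 0010101
step 7: 0101010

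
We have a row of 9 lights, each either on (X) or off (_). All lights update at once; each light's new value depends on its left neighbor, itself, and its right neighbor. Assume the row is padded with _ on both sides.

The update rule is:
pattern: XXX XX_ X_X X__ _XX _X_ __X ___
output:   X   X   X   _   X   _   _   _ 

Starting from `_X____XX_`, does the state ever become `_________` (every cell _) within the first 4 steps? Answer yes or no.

no

______XX_
______XX_  (fixed point — unchanged through step 4)
step 4 is ______XX_, still not uniform _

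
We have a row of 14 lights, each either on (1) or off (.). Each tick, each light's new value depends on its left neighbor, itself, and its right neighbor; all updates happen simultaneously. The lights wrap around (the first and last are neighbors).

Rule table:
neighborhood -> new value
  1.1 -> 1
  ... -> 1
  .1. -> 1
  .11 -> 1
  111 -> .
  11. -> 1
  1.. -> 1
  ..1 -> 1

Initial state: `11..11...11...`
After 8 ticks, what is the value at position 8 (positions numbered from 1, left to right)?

.

11111111111111
..............
11111111111111  (repeats tick 1; period 2)
tick 8: ..............
position 8 holds .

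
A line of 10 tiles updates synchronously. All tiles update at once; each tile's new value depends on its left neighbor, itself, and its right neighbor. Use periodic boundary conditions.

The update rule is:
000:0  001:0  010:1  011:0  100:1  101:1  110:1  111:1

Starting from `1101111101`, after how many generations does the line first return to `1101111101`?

1110111110
0111011111
1011101111
1101110111
1110111011
1111011101
1111101110
0111110111
1011111011
1101111101

10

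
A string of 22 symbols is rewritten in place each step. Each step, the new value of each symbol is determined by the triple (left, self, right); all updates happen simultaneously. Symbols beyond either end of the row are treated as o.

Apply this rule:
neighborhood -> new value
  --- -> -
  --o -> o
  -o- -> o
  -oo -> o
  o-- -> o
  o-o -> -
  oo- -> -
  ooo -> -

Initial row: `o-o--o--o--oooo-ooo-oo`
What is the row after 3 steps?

---o-------ooooo---o--

step 1: --oooooooooo----o---o-
step 2: ooo---------o--ooo-oo-
step 3: ---o-------ooooo---o--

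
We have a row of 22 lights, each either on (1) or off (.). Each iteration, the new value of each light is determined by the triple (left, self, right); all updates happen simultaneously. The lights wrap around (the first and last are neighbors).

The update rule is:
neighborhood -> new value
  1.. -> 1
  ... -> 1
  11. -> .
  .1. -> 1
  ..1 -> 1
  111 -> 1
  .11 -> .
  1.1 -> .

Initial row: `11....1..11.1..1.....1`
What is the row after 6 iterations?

1..11.11.111.1111..1..

1.1111111...111111111.
1..11111.111.1111111..
111.111...1...11111.11
11...1.1111111.111...1
1.1111..11111...1.111.
1..11.11.111.1111..1..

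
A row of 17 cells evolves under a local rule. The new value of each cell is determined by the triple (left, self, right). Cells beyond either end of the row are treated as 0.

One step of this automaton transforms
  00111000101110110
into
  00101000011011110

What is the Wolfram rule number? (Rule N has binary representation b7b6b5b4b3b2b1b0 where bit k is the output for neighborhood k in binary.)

104

position 3: 111 → 0  (bit 7 = 0)
position 4: 110 → 1  (bit 6 = 1)
position 9: 101 → 1  (bit 5 = 1)
position 5: 100 → 0  (bit 4 = 0)
position 2: 011 → 1  (bit 3 = 1)
position 8: 010 → 0  (bit 2 = 0)
position 1: 001 → 0  (bit 1 = 0)
position 0: 000 → 0  (bit 0 = 0)
bits b7..b0 = 01101000 = 104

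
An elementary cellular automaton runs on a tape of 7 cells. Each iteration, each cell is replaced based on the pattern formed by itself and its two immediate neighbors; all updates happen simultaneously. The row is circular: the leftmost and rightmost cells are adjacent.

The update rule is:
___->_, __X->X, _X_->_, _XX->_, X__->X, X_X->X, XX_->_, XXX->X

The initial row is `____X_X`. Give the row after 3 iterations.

X__X_X_

X__X_X_
_XX_X_X
X__X_X_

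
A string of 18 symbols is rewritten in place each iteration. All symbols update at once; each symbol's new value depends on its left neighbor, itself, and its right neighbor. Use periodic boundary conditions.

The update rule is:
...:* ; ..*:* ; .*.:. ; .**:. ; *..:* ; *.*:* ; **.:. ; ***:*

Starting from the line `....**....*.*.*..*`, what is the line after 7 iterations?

*..*..*..*.*.*.**.

****..****.*.*.**.
.**.**.**.*.*.*..*
*..*..*..*.*.*.**.
.**.**.**.*.*.*..*  (repeats iteration 2; period 2)
iteration 7: *..*..*..*.*.*.**.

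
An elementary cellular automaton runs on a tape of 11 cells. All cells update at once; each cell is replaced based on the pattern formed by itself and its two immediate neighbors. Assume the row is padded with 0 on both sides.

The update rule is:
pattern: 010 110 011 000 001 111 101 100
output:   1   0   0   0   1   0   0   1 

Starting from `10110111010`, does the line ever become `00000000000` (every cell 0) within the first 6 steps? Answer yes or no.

no

step 1: 10000000011
step 2: 11000000100
step 3: 00100001110
step 4: 01110010001
step 5: 10001111011
step 6: 11010000000
step 6 is 11010000000, still not uniform 0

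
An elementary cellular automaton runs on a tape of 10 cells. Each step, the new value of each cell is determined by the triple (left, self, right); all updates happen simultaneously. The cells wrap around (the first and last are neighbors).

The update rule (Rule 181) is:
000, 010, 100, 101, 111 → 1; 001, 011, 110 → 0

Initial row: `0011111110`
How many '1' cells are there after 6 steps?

step 1: 1001111101
step 2: 0100111010
step 3: 0110010111
step 4: 1001011010
step 5: 1101100111
step 6: 1010010011
count of 1: 5

5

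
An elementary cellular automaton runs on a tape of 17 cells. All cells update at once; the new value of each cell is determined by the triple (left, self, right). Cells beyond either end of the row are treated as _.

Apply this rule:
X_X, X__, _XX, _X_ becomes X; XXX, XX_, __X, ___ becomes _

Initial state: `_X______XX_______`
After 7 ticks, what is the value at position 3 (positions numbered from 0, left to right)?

tick 1: _XX_____X_X______
tick 2: _X_X____XXXX_____
tick 3: _XXXX___X___X____
tick 4: _X___X__XX__XX___
tick 5: _XX__XX_X_X_X_X__
tick 6: _X_X_X_XXXXXXXXX_
tick 7: _XXXXXXX________X
position 3 holds X

X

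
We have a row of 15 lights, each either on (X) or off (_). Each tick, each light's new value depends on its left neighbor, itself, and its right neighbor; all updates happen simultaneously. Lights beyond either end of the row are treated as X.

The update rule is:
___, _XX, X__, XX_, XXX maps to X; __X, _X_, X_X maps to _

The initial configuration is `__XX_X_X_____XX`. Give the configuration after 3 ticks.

X_XX____XXXX_XX
X_XXXXX_XXXX_XX
X_XXXXX_XXXX_XX

X_XXXXX_XXXX_XX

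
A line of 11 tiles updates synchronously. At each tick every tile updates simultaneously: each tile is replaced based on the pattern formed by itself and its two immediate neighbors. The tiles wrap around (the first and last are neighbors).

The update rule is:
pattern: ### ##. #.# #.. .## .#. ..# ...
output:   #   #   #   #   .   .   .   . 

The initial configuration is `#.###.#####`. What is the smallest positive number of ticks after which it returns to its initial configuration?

11

##.###.####
###.###.###
####.###.##
#####.###.#
######.###.
.######.###
#.######.##
##.######.#
###.######.
.###.######
#.###.#####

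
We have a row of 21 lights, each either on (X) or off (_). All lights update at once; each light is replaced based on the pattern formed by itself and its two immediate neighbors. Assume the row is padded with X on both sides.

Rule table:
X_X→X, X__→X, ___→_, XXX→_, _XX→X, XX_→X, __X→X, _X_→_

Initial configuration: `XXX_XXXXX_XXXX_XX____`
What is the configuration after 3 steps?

step 1: __XXX___XXX__XXXXX__X
step 2: XXX_XX_XX_XXXX___XXXX
step 3: __XXXXXXXXX__XX_XX___

__XXXXXXXXX__XX_XX___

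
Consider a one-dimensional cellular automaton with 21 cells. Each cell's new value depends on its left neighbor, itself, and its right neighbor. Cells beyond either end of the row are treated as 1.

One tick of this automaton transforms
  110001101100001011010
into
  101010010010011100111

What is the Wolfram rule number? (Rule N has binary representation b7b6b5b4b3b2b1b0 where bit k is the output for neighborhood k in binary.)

position 0: 111 → 1  (bit 7 = 1)
position 1: 110 → 0  (bit 6 = 0)
position 7: 101 → 1  (bit 5 = 1)
position 2: 100 → 1  (bit 4 = 1)
position 5: 011 → 0  (bit 3 = 0)
position 14: 010 → 1  (bit 2 = 1)
position 4: 001 → 1  (bit 1 = 1)
position 3: 000 → 0  (bit 0 = 0)
bits b7..b0 = 10110110 = 182

182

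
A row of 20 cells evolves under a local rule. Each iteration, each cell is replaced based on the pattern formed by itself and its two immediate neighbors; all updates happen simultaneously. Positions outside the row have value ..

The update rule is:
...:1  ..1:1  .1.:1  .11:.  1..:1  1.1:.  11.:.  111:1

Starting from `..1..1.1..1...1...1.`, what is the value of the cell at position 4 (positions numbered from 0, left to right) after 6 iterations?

111111.1111111111111
.1111...11111111111.
1.11.111.111111111.1
1.....1...1111111..1
1111111111.11111.111
.11111111...111...1.
position 4 holds 1

1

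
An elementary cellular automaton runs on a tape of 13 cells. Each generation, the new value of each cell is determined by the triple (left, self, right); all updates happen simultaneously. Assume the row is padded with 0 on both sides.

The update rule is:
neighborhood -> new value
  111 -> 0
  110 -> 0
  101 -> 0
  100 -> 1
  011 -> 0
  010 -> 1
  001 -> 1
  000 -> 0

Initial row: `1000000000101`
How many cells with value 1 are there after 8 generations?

2

generation 1: 1100000001101
generation 2: 0010000010001
generation 3: 0111000111011
generation 4: 1000101000000
generation 5: 1101101100000
generation 6: 0000000010000
generation 7: 0000000111000
generation 8: 0000001000100
count of 1: 2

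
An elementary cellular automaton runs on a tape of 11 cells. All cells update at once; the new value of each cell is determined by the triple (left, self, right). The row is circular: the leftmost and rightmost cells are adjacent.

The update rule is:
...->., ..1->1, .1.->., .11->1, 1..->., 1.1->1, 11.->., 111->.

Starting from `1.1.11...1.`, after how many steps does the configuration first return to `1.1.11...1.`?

11

.1.11...1.1
1.11...1.1.
.11...1.1.1
11...1.1.1.
1...1.1.1.1
...1.1.1.11
..1.1.1.11.
.1.1.1.11..
1.1.1.11...
.1.1.11...1
1.1.11...1.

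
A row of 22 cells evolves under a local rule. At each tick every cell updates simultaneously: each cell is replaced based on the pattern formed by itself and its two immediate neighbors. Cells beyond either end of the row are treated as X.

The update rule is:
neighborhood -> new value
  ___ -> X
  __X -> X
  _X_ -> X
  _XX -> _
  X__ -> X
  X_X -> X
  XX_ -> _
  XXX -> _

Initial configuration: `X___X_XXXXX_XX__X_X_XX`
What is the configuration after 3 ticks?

_XXXXX________XXXXXX__

tick 1: _XXXXX_____X__XXXXXX__
tick 2: X_____XXXXXXXX______XX
tick 3: _XXXXX________XXXXXX__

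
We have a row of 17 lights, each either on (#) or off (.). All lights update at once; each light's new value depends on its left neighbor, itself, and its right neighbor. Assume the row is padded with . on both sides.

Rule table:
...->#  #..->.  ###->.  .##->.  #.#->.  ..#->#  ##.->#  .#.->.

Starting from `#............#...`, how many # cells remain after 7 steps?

..###########..##
##..........#.#.#
.#.#########.....
#..........#.####
..#########.....#
##........#.####.
.#.#######.....#.
count of #: 9

9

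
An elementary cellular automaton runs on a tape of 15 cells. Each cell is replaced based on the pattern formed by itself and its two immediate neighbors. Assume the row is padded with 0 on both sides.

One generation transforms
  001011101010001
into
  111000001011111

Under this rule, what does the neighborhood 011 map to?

0

At position 4 the neighborhood is 011; the next row has 0 there.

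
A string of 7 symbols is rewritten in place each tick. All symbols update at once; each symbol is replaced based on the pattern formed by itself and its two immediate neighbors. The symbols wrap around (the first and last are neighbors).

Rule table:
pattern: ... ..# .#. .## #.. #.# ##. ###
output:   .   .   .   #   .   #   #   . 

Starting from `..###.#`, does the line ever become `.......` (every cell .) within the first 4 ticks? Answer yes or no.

tick 1: ..#.##.
tick 2: ...###.
tick 3: ...#.#.
tick 4: ....#..
tick 4 is ....#.., still not uniform .

no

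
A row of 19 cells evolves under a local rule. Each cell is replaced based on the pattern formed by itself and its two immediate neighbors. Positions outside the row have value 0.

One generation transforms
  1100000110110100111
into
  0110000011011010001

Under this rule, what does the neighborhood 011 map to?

0

At position 0 the neighborhood is 011; the next row has 0 there.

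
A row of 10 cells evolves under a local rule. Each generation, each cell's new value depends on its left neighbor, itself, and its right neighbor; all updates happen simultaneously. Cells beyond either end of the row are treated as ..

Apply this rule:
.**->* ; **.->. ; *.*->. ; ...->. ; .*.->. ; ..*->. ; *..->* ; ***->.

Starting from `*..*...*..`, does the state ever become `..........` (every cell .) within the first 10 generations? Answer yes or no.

.*..*...*.
..*..*...*
...*..*...
....*..*..
.....*..*.
......*..*
.......*..
........*.
.........*
..........
all cells are . at generation 10

yes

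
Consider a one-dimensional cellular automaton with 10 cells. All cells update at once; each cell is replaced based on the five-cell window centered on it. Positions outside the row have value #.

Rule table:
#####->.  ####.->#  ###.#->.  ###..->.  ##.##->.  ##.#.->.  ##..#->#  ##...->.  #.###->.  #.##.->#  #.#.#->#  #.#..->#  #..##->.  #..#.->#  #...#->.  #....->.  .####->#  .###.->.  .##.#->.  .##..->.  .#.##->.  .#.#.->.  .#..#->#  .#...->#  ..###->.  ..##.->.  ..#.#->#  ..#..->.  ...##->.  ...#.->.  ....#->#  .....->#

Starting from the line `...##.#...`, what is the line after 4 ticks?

...####.#.

tick 1: ......##..
tick 2: ..###...#.
tick 3: #.......#.
tick 4: ...####.#.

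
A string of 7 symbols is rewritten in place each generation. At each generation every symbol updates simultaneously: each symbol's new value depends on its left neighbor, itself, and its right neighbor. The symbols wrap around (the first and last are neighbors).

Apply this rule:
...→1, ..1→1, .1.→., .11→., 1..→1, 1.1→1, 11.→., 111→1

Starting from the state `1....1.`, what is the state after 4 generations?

1.11.1.

.1111.1
1.11.1.
.1..1.1
1.11.1.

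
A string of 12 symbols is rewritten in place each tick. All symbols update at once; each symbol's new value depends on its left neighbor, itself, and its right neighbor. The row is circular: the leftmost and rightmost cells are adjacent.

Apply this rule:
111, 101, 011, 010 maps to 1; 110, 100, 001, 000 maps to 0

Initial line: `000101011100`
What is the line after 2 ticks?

000111110000

000111111000
000111110000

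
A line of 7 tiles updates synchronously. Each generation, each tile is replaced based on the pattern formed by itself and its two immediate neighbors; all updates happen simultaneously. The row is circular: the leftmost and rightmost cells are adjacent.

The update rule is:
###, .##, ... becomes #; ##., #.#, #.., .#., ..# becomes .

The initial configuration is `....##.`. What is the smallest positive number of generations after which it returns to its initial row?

###.#..
##.....
#..###.
...##..
##.#..#
#.....#
..###.#
..##...
#.#..##
.....##
.###.#.
.##....
.#..###
....##.

14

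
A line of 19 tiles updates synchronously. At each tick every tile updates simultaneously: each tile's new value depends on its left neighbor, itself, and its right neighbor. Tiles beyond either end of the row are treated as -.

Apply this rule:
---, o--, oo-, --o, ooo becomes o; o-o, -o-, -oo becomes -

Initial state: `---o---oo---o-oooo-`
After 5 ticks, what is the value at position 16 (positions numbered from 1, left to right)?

o

ooo-ooo-oooo---oooo
-oo--oo--oooooo-ooo
o-ooo-ooo-ooooo--oo
---oo--oo--oooooo-o
ooo-ooo-ooo-ooooo--
position 16 holds o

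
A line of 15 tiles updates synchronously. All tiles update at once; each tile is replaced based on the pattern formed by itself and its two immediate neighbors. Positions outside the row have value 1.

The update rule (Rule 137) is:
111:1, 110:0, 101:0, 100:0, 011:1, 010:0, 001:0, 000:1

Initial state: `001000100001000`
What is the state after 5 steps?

011110111110010

step 1: 000010001100010
step 2: 011000101001000
step 3: 010010000000010
step 4: 000000111111000
step 5: 011110111110010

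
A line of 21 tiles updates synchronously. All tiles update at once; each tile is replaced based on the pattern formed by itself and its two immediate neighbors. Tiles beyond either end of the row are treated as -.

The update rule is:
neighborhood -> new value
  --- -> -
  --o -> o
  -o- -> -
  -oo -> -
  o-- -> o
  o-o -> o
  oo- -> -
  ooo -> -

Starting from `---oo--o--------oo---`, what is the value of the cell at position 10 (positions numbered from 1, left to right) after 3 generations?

-

--o--oo-o------o--o--
-o-oo--o-o----o-oo-o-
o-o--oo-o-o--o-o--o-o
position 10 holds -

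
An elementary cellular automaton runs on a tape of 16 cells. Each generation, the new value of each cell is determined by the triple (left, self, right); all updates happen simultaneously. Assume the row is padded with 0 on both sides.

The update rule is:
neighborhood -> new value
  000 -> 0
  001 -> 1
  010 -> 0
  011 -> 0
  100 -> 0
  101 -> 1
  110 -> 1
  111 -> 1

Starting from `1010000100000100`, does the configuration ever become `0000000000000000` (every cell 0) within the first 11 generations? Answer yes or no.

generation 1: 0100001000001000
generation 2: 1000010000010000
generation 3: 0000100000100000
generation 4: 0001000001000000
generation 5: 0010000010000000
generation 6: 0100000100000000
generation 7: 1000001000000000
generation 8: 0000010000000000
generation 9: 0000100000000000
generation 10: 0001000000000000
generation 11: 0010000000000000
generation 11 is 0010000000000000, still not uniform 0

no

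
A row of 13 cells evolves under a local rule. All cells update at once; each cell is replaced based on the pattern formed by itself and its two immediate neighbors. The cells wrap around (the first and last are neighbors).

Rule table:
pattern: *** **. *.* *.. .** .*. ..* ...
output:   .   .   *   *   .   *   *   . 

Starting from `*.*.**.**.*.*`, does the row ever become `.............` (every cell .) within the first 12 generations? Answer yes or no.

no

.***..*..***.
*...*****...*
.*.*.....*.*.
*****...*****
.....*.*.....
....*****....
...*.....*...
..***...***..
.*...*.*...*.
***.*****.***
...*.....*...  (repeats generation 7; period 4)
generation 12: ..***...***..
generation 12 is ..***...***.., still not uniform .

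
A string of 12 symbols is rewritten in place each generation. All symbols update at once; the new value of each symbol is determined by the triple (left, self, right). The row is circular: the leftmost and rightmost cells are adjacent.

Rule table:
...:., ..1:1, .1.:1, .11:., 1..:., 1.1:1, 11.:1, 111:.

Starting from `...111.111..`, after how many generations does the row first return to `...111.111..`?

..1..11..1..
.11.1.1.11..
1.111111.1..
11.....111.1
.1....1..11.
11...11.1.1.
.1..1.111111
11.111.....1
.11..1....1.
1.1.11...11.
1111.1..1.11
...111.111..

12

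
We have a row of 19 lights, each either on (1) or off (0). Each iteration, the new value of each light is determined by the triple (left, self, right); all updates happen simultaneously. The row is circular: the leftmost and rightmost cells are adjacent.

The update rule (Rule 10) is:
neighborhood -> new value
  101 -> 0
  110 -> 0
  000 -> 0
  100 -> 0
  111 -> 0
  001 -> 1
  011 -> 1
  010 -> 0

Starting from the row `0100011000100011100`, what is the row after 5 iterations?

1000110001000110000
0001100010001100001
0011000100011000010
0110001000110000100
1100010001100001000

1100010001100001000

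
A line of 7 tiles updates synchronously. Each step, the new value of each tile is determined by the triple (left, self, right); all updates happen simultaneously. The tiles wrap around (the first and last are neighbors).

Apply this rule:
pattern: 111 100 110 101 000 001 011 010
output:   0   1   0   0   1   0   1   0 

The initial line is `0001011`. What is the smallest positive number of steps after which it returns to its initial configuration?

1100010
1011000
0010110
1000101
0110001
0101100
0001011

7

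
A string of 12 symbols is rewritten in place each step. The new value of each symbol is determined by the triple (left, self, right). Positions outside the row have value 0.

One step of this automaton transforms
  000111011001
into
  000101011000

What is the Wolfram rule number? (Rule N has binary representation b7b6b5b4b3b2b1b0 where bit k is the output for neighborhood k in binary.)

72

position 4: 111 → 0  (bit 7 = 0)
position 5: 110 → 1  (bit 6 = 1)
position 6: 101 → 0  (bit 5 = 0)
position 9: 100 → 0  (bit 4 = 0)
position 3: 011 → 1  (bit 3 = 1)
position 11: 010 → 0  (bit 2 = 0)
position 2: 001 → 0  (bit 1 = 0)
position 0: 000 → 0  (bit 0 = 0)
bits b7..b0 = 01001000 = 72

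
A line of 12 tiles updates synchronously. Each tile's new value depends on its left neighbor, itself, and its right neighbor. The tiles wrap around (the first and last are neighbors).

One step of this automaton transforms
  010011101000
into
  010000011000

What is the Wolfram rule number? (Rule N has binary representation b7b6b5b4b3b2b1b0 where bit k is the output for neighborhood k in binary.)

position 5: 111 → 0  (bit 7 = 0)
position 6: 110 → 0  (bit 6 = 0)
position 7: 101 → 1  (bit 5 = 1)
position 2: 100 → 0  (bit 4 = 0)
position 4: 011 → 0  (bit 3 = 0)
position 1: 010 → 1  (bit 2 = 1)
position 0: 001 → 0  (bit 1 = 0)
position 10: 000 → 0  (bit 0 = 0)
bits b7..b0 = 00100100 = 36

36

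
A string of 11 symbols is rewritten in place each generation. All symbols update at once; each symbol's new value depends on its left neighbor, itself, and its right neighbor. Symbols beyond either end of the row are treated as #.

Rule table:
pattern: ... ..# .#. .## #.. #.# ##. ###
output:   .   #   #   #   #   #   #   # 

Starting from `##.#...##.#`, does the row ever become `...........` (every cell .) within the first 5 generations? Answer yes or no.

#####.#####
###########
###########  (fixed point — unchanged through generation 5)
generation 5 is ###########, still not uniform .

no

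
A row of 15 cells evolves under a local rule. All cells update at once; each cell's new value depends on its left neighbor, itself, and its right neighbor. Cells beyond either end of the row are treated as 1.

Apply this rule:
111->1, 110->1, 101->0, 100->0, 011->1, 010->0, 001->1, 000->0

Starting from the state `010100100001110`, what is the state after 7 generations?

000011111111110

generation 1: 000001000011110
generation 2: 000010000111110
generation 3: 000100001111110
generation 4: 001000011111110
generation 5: 010000111111110
generation 6: 000001111111110
generation 7: 000011111111110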